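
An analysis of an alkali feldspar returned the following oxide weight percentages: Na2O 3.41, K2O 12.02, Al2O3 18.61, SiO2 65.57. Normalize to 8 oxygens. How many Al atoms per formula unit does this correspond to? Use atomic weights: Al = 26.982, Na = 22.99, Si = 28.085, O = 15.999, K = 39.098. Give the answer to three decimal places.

1.003 Al apfu

Na2O: 3.41/61.979 = 0.05502 mol → 0.11004 mol Na, 0.05502 mol O.
K2O: 12.02/94.195 = 0.12761 mol → 0.25522 mol K, 0.12761 mol O.
Al2O3: 18.61/101.961 = 0.18252 mol → 0.36504 mol Al, 0.54756 mol O.
SiO2: 65.57/60.083 = 1.09132 mol → 1.09132 mol Si, 2.18264 mol O.
Total oxygen = 2.91283 mol. Normalization factor = 8/2.91283 = 2.74647.
Al per 8 O = 0.36504 × 2.74647 = 1.003.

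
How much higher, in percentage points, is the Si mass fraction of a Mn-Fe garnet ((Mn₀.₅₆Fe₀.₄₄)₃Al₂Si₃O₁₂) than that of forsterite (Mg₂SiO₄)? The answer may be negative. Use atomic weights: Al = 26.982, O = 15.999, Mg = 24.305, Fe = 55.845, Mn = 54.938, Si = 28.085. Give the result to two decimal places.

-2.98 percentage points

Si in (Mn₀.₅₆Fe₀.₄₄)₃Al₂Si₃O₁₂: molar mass 496.218 g/mol; 3×28.085 = 84.255 g → 16.98 wt%.
Si in Mg₂SiO₄: molar mass 140.691 g/mol; 1×28.085 = 28.085 g → 19.96 wt%.
Difference = 16.98 − 19.96 = -2.98 percentage points.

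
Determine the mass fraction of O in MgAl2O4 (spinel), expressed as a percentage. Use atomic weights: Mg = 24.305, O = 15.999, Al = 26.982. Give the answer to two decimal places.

44.98 wt%

Formula mass = 1*24.305 + 2*26.982 + 4*15.999 = 142.265 g/mol, of which 63.996 g is O.
So O makes up 63.996/142.265 = 0.4498 of the mass, i.e. 44.98%.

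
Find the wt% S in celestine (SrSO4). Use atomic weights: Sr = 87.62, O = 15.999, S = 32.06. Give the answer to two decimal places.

M(SrSO4) = 183.676 g/mol.
S contributes 1 × 32.06 = 32.060 g per mole.
32.060/183.676 = 0.1745 → 17.45%.

17.45 wt%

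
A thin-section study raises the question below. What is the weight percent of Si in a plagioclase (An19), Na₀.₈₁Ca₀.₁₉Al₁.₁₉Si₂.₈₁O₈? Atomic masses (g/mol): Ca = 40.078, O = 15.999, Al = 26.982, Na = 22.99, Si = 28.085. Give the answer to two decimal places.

Formula mass = 0.81·22.99 + 0.19·40.078 + 1.19·26.982 + 2.81·28.085 + 8·15.999 = 265.256 g/mol, of which 78.919 g is Si.
So Si makes up 78.919/265.256 = 0.2975 of the mass, i.e. 29.75%.

29.75 weight percent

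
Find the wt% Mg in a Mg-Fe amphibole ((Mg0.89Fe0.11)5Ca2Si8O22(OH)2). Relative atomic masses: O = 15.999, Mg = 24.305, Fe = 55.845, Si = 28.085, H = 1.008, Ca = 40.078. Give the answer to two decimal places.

13.04 weight percent

M((Mg0.89Fe0.11)5Ca2Si8O22(OH)2) = 829.700 g/mol.
Mg contributes 4.45 × 24.305 = 108.157 g per mole.
108.157/829.700 = 0.1304 → 13.04%.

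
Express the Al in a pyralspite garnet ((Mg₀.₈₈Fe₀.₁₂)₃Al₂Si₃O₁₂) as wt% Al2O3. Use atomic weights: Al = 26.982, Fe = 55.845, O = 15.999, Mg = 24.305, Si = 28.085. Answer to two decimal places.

Molar mass of (Mg₀.₈₈Fe₀.₁₂)₃Al₂Si₃O₁₂ = 2.64·24.305 + 0.36·55.845 + 2·26.982 + 3·28.085 + 12·15.999 = 414.476 g/mol.
Each formula unit contains 2 Al, equivalent to 2/2 = 1.0000 mol Al2O3.
M(Al2O3) = 2×26.982 + 3×15.999 = 101.961 g/mol.
Mass of Al2O3 per formula unit = 1.0000 × 101.961 = 101.961 g.
Al2O3 wt% = 101.961 / 414.476 × 100 = 24.60%.

24.60 wt%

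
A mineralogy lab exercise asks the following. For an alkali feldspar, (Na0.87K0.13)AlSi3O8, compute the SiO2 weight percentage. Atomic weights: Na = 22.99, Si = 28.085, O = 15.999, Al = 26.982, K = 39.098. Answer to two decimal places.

68.20 wt%

Formula mass = 264.313 g/mol.
3 Si → 3.0000 mol SiO2 per formula unit; M(SiO2) = 60.083, so SiO2 mass = 180.249 g.
180.249/264.313 × 100 = 68.20 wt%.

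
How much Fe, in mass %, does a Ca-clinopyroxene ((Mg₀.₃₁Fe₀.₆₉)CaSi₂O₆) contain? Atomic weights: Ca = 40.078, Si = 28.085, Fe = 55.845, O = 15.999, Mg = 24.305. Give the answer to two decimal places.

16.17 mass %

M((Mg₀.₃₁Fe₀.₆₉)CaSi₂O₆) = 238.310 g/mol.
Fe contributes 0.69 × 55.845 = 38.533 g per mole.
38.533/238.310 = 0.1617 → 16.17%.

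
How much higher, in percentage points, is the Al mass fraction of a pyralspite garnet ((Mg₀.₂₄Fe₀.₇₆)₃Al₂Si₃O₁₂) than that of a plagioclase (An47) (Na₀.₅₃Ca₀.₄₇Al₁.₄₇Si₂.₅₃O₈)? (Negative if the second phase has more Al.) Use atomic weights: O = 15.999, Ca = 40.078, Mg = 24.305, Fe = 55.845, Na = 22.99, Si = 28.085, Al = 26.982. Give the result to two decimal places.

First mineral: 53.964 g Al in 475.033 g formula = 11.36 wt% Al.
Second mineral: 39.664 g Al in 269.732 g formula = 14.70 wt% Al.
11.36% − 14.70% gives a difference of -3.34 percentage points.

-3.34 percentage points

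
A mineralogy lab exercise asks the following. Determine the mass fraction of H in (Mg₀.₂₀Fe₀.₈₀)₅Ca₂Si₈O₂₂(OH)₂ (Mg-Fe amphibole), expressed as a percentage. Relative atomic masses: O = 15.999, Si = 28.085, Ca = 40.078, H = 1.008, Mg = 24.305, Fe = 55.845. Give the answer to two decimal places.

Molar mass of (Mg₀.₂₀Fe₀.₈₀)₅Ca₂Si₈O₂₂(OH)₂: 1×24.305 + 4×55.845 + 2×40.078 + 8×28.085 + 24×15.999 + 2×1.008 = 938.513 g/mol.
Mass of H per formula unit: 2 × 1.008 = 2.016 g.
Weight fraction H = 2.016 / 938.513 = 0.0021.

0.21 weight percent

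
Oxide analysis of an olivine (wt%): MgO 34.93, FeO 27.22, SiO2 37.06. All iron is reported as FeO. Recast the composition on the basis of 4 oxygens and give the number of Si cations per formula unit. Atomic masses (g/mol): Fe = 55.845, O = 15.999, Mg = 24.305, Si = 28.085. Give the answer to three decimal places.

MgO: 34.93/40.304 = 0.86666 mol → 0.86666 mol Mg, 0.86666 mol O.
FeO: 27.22/71.844 = 0.37888 mol → 0.37888 mol Fe, 0.37888 mol O.
SiO2: 37.06/60.083 = 0.61681 mol → 0.61681 mol Si, 1.23362 mol O.
Total oxygen = 2.47916 mol. Normalization factor = 4/2.47916 = 1.61345.
Si per 4 O = 0.61681 × 1.61345 = 0.995.

0.995 Si apfu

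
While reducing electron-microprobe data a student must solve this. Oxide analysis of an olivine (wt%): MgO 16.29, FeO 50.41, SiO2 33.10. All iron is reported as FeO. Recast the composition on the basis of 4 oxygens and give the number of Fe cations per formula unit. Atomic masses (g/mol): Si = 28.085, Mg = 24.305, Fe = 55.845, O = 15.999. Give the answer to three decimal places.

1.271 Fe apfu

MgO: 16.29/40.304 = 0.40418 mol → 0.40418 mol Mg, 0.40418 mol O.
FeO: 50.41/71.844 = 0.70166 mol → 0.70166 mol Fe, 0.70166 mol O.
SiO2: 33.10/60.083 = 0.55090 mol → 0.55090 mol Si, 1.10180 mol O.
Total oxygen = 2.20764 mol. Normalization factor = 4/2.20764 = 1.81189.
Fe per 4 O = 0.70166 × 1.81189 = 1.271.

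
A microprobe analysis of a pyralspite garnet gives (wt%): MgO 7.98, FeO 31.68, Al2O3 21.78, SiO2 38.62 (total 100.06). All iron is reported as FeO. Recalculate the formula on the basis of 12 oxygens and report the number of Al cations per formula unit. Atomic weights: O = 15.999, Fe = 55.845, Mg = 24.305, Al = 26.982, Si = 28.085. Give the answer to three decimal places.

1.998 Al apfu

MgO (M=40.304): mol = 0.19800; Mg = 0.19800, O = 0.19800.
FeO (M=71.844): mol = 0.44096; Fe = 0.44096, O = 0.44096.
Al2O3 (M=101.961): mol = 0.21361; Al = 0.42722, O = 0.64083.
SiO2 (M=60.083): mol = 0.64278; Si = 0.64278, O = 1.28556.
ΣO = 2.56535; factor = 12/ΣO = 4.67772.
Al apfu = 0.42722 × 4.67772 = 1.998.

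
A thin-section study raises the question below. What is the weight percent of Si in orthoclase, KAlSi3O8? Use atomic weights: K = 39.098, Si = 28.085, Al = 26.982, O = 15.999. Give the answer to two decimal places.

30.27 wt%

Formula mass = 1×39.098 + 1×26.982 + 3×28.085 + 8×15.999 = 278.327 g/mol, of which 84.255 g is Si.
So Si makes up 84.255/278.327 = 0.3027 of the mass, i.e. 30.27%.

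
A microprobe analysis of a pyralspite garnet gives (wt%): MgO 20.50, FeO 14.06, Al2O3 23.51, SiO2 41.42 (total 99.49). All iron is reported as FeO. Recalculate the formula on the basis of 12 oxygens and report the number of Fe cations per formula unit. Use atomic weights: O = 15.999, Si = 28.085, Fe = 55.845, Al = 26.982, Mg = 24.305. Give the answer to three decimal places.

0.846 Fe apfu

MgO (M=40.304): mol = 0.50863; Mg = 0.50863, O = 0.50863.
FeO (M=71.844): mol = 0.19570; Fe = 0.19570, O = 0.19570.
Al2O3 (M=101.961): mol = 0.23058; Al = 0.46116, O = 0.69174.
SiO2 (M=60.083): mol = 0.68938; Si = 0.68938, O = 1.37876.
ΣO = 2.77483; factor = 12/ΣO = 4.32459.
Fe apfu = 0.19570 × 4.32459 = 0.846.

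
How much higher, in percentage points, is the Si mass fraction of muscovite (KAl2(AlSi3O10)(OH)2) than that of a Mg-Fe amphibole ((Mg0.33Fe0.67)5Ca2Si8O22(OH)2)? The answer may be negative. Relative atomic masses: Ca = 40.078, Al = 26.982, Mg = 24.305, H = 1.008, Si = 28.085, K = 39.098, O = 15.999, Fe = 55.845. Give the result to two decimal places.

M(KAl2(AlSi3O10)(OH)2) = 398.303 g/mol, so wt% Si = 84.255/398.303 × 100 = 21.15%.
M((Mg0.33Fe0.67)5Ca2Si8O22(OH)2) = 918.012 g/mol, so wt% Si = 224.680/918.012 × 100 = 24.47%.
21.15 − 24.47 = -3.32 pp.

-3.32 percentage points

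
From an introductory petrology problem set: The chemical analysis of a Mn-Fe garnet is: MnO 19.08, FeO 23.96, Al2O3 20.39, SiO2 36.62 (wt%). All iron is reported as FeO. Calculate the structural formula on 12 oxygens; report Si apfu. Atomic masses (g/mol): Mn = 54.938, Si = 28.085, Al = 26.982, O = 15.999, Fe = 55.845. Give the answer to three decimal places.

3.021 Si apfu

MnO: 19.08/70.937 = 0.26897 mol → 0.26897 mol Mn, 0.26897 mol O.
FeO: 23.96/71.844 = 0.33350 mol → 0.33350 mol Fe, 0.33350 mol O.
Al2O3: 20.39/101.961 = 0.19998 mol → 0.39996 mol Al, 0.59994 mol O.
SiO2: 36.62/60.083 = 0.60949 mol → 0.60949 mol Si, 1.21898 mol O.
Total oxygen = 2.42139 mol. Normalization factor = 12/2.42139 = 4.95583.
Si per 12 O = 0.60949 × 4.95583 = 3.021.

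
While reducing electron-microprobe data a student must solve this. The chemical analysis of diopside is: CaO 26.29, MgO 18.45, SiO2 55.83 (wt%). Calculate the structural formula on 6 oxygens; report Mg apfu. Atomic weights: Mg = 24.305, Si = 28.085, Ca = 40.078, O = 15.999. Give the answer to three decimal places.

CaO (M=56.077): mol = 0.46882; Ca = 0.46882, O = 0.46882.
MgO (M=40.304): mol = 0.45777; Mg = 0.45777, O = 0.45777.
SiO2 (M=60.083): mol = 0.92921; Si = 0.92921, O = 1.85842.
ΣO = 2.78501; factor = 6/ΣO = 2.15439.
Mg apfu = 0.45777 × 2.15439 = 0.986.

0.986 Mg apfu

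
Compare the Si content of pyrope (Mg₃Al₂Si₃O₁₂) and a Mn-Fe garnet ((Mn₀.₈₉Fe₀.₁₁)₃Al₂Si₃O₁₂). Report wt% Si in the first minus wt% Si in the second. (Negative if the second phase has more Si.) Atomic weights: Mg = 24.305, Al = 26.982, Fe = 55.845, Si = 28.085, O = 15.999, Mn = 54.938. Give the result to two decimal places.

M(Mg₃Al₂Si₃O₁₂) = 403.122 g/mol, so wt% Si = 84.255/403.122 × 100 = 20.90%.
M((Mn₀.₈₉Fe₀.₁₁)₃Al₂Si₃O₁₂) = 495.320 g/mol, so wt% Si = 84.255/495.320 × 100 = 17.01%.
20.90 − 17.01 = 3.89 pp.

3.89 percentage points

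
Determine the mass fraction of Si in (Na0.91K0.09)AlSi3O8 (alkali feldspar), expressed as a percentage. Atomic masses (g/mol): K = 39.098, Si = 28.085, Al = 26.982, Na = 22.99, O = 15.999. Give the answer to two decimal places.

M((Na0.91K0.09)AlSi3O8) = 263.669 g/mol.
Si contributes 3 × 28.085 = 84.255 g per mole.
84.255/263.669 = 0.3195 → 31.95%.

31.95 mass %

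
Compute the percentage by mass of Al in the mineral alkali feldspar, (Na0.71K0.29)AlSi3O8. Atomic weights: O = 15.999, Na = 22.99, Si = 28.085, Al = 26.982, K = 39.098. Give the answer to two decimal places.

Molar mass of (Na0.71K0.29)AlSi3O8: 0.71×22.99 + 0.29×39.098 + 1×26.982 + 3×28.085 + 8×15.999 = 266.890 g/mol.
Mass of Al per formula unit: 1 × 26.982 = 26.982 g.
Weight fraction Al = 26.982 / 266.890 = 0.1011.

10.11 weight percent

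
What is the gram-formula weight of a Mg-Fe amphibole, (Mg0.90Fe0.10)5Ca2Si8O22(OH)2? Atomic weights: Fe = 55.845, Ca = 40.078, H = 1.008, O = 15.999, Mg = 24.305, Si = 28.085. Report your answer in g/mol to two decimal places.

The formula mass is the sum 4.50(24.305) + 0.50(55.845) + 2(40.078) + 8(28.085) + 24(15.999) + 2(1.008).

828.12 g/mol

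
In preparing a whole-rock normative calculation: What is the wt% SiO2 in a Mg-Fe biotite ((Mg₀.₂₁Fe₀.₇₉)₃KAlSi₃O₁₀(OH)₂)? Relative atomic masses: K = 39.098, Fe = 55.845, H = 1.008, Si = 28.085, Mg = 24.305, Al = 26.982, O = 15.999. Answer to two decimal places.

36.64 wt%

Molar mass of (Mg₀.₂₁Fe₀.₇₉)₃KAlSi₃O₁₀(OH)₂ = 0.63×24.305 + 2.37×55.845 + 1×39.098 + 1×26.982 + 3×28.085 + 12×15.999 + 2×1.008 = 492.004 g/mol.
Each formula unit contains 3 Si, equivalent to 3/1 = 3.0000 mol SiO2.
M(SiO2) = 1×28.085 + 2×15.999 = 60.083 g/mol.
Mass of SiO2 per formula unit = 3.0000 × 60.083 = 180.249 g.
SiO2 wt% = 180.249 / 492.004 × 100 = 36.64%.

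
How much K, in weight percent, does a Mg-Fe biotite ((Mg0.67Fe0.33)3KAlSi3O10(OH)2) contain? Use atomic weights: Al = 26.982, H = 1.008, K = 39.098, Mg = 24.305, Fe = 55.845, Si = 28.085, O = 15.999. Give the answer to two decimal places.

Molar mass of (Mg0.67Fe0.33)3KAlSi3O10(OH)2: 2.01·24.305 + 0.99·55.845 + 1·39.098 + 1·26.982 + 3·28.085 + 12·15.999 + 2·1.008 = 448.479 g/mol.
Mass of K per formula unit: 1 × 39.098 = 39.098 g.
Weight fraction K = 39.098 / 448.479 = 0.0872.

8.72 weight percent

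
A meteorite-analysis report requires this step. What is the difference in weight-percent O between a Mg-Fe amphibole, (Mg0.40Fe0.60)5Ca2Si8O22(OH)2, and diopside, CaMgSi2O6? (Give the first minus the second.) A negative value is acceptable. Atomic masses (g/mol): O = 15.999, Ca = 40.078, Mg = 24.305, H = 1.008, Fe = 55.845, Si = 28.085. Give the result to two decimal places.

-1.99 percentage points

M((Mg0.40Fe0.60)5Ca2Si8O22(OH)2) = 906.973 g/mol, so wt% O = 383.976/906.973 × 100 = 42.34%.
M(CaMgSi2O6) = 216.547 g/mol, so wt% O = 95.994/216.547 × 100 = 44.33%.
42.34 − 44.33 = -1.99 pp.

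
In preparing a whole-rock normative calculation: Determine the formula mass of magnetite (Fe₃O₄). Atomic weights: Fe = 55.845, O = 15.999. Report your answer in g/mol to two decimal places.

M = 3·55.845 + 4·15.999

231.53 g/mol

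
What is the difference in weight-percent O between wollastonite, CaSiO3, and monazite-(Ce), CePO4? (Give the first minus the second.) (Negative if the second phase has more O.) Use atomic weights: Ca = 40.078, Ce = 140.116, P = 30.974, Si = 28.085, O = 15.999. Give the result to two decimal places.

M(CaSiO3) = 116.160 g/mol, so wt% O = 47.997/116.160 × 100 = 41.32%.
M(CePO4) = 235.086 g/mol, so wt% O = 63.996/235.086 × 100 = 27.22%.
41.32 − 27.22 = 14.10 pp.

14.10 percentage points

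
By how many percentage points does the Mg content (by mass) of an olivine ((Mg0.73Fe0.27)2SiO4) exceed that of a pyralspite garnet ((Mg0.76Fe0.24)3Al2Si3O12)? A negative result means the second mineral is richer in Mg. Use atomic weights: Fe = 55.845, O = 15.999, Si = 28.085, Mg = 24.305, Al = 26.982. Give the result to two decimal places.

9.49 percentage points

First mineral: 35.485 g Mg in 157.723 g formula = 22.50 wt% Mg.
Second mineral: 55.415 g Mg in 425.831 g formula = 13.01 wt% Mg.
22.50% − 13.01% gives a difference of 9.49 percentage points.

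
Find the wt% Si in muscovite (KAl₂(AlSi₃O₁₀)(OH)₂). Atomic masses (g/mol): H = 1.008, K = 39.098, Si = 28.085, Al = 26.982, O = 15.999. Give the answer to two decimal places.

21.15 weight percent

Molar mass of KAl₂(AlSi₃O₁₀)(OH)₂: 1·39.098 + 3·26.982 + 3·28.085 + 12·15.999 + 2·1.008 = 398.303 g/mol.
Mass of Si per formula unit: 3 × 28.085 = 84.255 g.
Weight fraction Si = 84.255 / 398.303 = 0.2115.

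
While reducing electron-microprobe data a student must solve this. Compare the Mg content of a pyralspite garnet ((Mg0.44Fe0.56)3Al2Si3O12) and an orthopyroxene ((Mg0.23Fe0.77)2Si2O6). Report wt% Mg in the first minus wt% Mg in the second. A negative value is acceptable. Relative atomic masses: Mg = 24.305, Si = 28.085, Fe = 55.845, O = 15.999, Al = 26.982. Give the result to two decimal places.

M((Mg0.44Fe0.56)3Al2Si3O12) = 456.109 g/mol, so wt% Mg = 32.083/456.109 × 100 = 7.03%.
M((Mg0.23Fe0.77)2Si2O6) = 249.346 g/mol, so wt% Mg = 11.180/249.346 × 100 = 4.48%.
7.03 − 4.48 = 2.55 pp.

2.55 percentage points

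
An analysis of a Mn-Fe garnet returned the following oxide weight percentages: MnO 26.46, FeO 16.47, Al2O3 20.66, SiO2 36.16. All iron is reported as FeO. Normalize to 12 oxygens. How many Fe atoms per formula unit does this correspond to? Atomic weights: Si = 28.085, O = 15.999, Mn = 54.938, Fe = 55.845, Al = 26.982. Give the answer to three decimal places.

26.46 wt% MnO ÷ 70.937 g/mol = 0.37301 mol, giving 0.37301 Mn and 0.37301 O.
16.47 wt% FeO ÷ 71.844 g/mol = 0.22925 mol, giving 0.22925 Fe and 0.22925 O.
20.66 wt% Al2O3 ÷ 101.961 g/mol = 0.20263 mol, giving 0.40526 Al and 0.60789 O.
36.16 wt% SiO2 ÷ 60.083 g/mol = 0.60183 mol, giving 0.60183 Si and 1.20366 O.
Oxygen sums to 2.41381; scaling by 12/2.41381 = 4.97139 puts the formula on 12 O.
Fe: 0.22925 × 4.97139 = 1.140 atoms per formula unit.

1.140 Fe apfu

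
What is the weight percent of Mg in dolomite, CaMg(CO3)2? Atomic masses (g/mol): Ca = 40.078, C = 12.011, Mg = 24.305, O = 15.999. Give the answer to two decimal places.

13.18 mass %

M(CaMg(CO3)2) = 184.399 g/mol.
Mg contributes 1 × 24.305 = 24.305 g per mole.
24.305/184.399 = 0.1318 → 13.18%.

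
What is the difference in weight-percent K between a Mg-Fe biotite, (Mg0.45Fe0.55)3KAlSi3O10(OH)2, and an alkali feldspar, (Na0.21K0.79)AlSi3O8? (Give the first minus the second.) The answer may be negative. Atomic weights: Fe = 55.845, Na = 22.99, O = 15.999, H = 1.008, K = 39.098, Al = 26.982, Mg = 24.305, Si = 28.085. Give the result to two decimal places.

M((Mg0.45Fe0.55)3KAlSi3O10(OH)2) = 469.295 g/mol, so wt% K = 39.098/469.295 × 100 = 8.33%.
M((Na0.21K0.79)AlSi3O8) = 274.944 g/mol, so wt% K = 30.887/274.944 × 100 = 11.23%.
8.33 − 11.23 = -2.90 pp.

-2.90 percentage points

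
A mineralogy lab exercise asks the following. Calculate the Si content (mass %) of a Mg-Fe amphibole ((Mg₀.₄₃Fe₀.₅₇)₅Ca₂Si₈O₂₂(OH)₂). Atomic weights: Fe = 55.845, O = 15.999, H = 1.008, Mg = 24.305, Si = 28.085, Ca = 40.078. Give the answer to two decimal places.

M((Mg₀.₄₃Fe₀.₅₇)₅Ca₂Si₈O₂₂(OH)₂) = 902.242 g/mol.
Si contributes 8 × 28.085 = 224.680 g per mole.
224.680/902.242 = 0.2490 → 24.90%.

24.90 mass %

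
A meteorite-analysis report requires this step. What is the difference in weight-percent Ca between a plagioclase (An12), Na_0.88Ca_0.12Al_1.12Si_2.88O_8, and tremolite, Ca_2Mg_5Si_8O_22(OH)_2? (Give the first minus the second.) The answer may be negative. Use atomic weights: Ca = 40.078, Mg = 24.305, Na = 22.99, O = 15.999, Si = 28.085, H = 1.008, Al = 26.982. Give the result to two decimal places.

Ca in Na_0.88Ca_0.12Al_1.12Si_2.88O_8: molar mass 264.137 g/mol; 0.12×40.078 = 4.809 g → 1.82 wt%.
Ca in Ca_2Mg_5Si_8O_22(OH)_2: molar mass 812.353 g/mol; 2×40.078 = 80.156 g → 9.87 wt%.
Difference = 1.82 − 9.87 = -8.05 percentage points.

-8.05 percentage points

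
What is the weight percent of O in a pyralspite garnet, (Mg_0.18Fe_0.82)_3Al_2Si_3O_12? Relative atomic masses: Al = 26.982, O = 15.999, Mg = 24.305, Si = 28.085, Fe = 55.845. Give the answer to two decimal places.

39.94 weight percent

Formula mass = 0.54·24.305 + 2.46·55.845 + 2·26.982 + 3·28.085 + 12·15.999 = 480.710 g/mol, of which 191.988 g is O.
So O makes up 191.988/480.710 = 0.3994 of the mass, i.e. 39.94%.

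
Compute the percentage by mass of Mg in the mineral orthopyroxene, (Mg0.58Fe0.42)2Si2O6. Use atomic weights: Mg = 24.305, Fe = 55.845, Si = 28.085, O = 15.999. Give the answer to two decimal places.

12.41 wt%

M((Mg0.58Fe0.42)2Si2O6) = 227.268 g/mol.
Mg contributes 1.16 × 24.305 = 28.194 g per mole.
28.194/227.268 = 0.1241 → 12.41%.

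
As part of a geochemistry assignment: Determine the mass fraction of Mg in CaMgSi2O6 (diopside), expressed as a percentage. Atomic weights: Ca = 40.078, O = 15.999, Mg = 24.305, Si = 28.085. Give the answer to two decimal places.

11.22 weight percent

M(CaMgSi2O6) = 216.547 g/mol.
Mg contributes 1 × 24.305 = 24.305 g per mole.
24.305/216.547 = 0.1122 → 11.22%.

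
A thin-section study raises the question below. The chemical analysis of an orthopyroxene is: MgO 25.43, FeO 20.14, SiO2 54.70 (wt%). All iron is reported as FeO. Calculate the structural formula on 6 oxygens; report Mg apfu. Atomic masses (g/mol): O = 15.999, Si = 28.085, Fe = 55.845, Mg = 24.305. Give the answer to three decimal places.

MgO (M=40.304): mol = 0.63095; Mg = 0.63095, O = 0.63095.
FeO (M=71.844): mol = 0.28033; Fe = 0.28033, O = 0.28033.
SiO2 (M=60.083): mol = 0.91041; Si = 0.91041, O = 1.82082.
ΣO = 2.73210; factor = 6/ΣO = 2.19611.
Mg apfu = 0.63095 × 2.19611 = 1.386.

1.386 Mg apfu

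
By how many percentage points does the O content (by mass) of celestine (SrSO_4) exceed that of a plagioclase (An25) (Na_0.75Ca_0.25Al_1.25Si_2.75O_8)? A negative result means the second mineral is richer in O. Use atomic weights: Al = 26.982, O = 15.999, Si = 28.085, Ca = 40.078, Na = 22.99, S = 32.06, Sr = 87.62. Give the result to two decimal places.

-13.24 percentage points

O in SrSO_4: molar mass 183.676 g/mol; 4×15.999 = 63.996 g → 34.84 wt%.
O in Na_0.75Ca_0.25Al_1.25Si_2.75O_8: molar mass 266.215 g/mol; 8×15.999 = 127.992 g → 48.08 wt%.
Difference = 34.84 − 48.08 = -13.24 percentage points.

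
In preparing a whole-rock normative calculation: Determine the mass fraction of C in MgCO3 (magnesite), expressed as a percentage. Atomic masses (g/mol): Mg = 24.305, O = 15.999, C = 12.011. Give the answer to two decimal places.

Formula mass = 1×24.305 + 1×12.011 + 3×15.999 = 84.313 g/mol, of which 12.011 g is C.
So C makes up 12.011/84.313 = 0.1425 of the mass, i.e. 14.25%.

14.25 weight percent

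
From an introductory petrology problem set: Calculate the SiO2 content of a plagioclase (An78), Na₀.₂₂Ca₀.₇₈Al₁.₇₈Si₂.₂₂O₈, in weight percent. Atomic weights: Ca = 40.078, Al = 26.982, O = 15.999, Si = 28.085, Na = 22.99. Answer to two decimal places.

M(Na₀.₂₂Ca₀.₇₈Al₁.₇₈Si₂.₂₂O₈) = 274.687 g/mol; M(SiO2) = 60.083 g/mol.
Moles SiO2 per formula unit = 2.22 Si ÷ 1 = 2.2200.
SiO2 fraction = (2.2200 × 60.083) / 274.687 = 133.384/274.687 = 0.4856.

48.56 wt%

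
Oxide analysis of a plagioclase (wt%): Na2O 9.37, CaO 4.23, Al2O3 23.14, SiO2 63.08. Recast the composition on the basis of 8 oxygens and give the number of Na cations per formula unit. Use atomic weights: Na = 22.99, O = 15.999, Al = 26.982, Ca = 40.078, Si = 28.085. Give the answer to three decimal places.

0.804 Na apfu

9.37 wt% Na2O ÷ 61.979 g/mol = 0.15118 mol, giving 0.30236 Na and 0.15118 O.
4.23 wt% CaO ÷ 56.077 g/mol = 0.07543 mol, giving 0.07543 Ca and 0.07543 O.
23.14 wt% Al2O3 ÷ 101.961 g/mol = 0.22695 mol, giving 0.45390 Al and 0.68085 O.
63.08 wt% SiO2 ÷ 60.083 g/mol = 1.04988 mol, giving 1.04988 Si and 2.09976 O.
Oxygen sums to 3.00722; scaling by 8/3.00722 = 2.66026 puts the formula on 8 O.
Na: 0.30236 × 2.66026 = 0.804 atoms per formula unit.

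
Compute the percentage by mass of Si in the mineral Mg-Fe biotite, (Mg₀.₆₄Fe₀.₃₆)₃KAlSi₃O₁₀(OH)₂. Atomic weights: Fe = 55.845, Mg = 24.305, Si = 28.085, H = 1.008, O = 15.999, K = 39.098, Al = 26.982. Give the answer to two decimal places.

Formula mass = 1.92*24.305 + 1.08*55.845 + 1*39.098 + 1*26.982 + 3*28.085 + 12*15.999 + 2*1.008 = 451.317 g/mol, of which 84.255 g is Si.
So Si makes up 84.255/451.317 = 0.1867 of the mass, i.e. 18.67%.

18.67 weight percent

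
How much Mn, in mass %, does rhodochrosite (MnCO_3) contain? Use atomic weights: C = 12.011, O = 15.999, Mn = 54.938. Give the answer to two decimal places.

Formula mass = 1·54.938 + 1·12.011 + 3·15.999 = 114.946 g/mol, of which 54.938 g is Mn.
So Mn makes up 54.938/114.946 = 0.4779 of the mass, i.e. 47.79%.

47.79 mass %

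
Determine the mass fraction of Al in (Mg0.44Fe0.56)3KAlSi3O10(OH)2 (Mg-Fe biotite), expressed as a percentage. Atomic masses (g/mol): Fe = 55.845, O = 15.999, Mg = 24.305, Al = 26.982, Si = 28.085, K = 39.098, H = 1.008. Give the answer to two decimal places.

Formula mass = 1.32*24.305 + 1.68*55.845 + 1*39.098 + 1*26.982 + 3*28.085 + 12*15.999 + 2*1.008 = 470.241 g/mol, of which 26.982 g is Al.
So Al makes up 26.982/470.241 = 0.0574 of the mass, i.e. 5.74%.

5.74 mass %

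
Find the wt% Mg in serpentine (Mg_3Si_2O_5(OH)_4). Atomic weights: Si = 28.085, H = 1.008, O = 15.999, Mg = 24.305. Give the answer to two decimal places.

26.31 weight percent

Formula mass = 3*24.305 + 2*28.085 + 9*15.999 + 4*1.008 = 277.108 g/mol, of which 72.915 g is Mg.
So Mg makes up 72.915/277.108 = 0.2631 of the mass, i.e. 26.31%.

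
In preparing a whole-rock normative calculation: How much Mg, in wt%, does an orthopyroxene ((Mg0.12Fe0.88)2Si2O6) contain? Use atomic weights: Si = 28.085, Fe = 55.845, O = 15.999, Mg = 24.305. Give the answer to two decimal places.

Molar mass of (Mg0.12Fe0.88)2Si2O6: 0.24*24.305 + 1.76*55.845 + 2*28.085 + 6*15.999 = 256.284 g/mol.
Mass of Mg per formula unit: 0.24 × 24.305 = 5.833 g.
Weight fraction Mg = 5.833 / 256.284 = 0.0228.

2.28 wt%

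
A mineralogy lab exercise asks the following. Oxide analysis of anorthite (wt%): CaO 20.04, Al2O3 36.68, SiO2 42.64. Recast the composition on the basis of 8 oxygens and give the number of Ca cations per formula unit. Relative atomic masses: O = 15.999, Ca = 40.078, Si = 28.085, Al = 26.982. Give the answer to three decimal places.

1.001 Ca apfu

CaO (M=56.077): mol = 0.35737; Ca = 0.35737, O = 0.35737.
Al2O3 (M=101.961): mol = 0.35975; Al = 0.71950, O = 1.07925.
SiO2 (M=60.083): mol = 0.70968; Si = 0.70968, O = 1.41936.
ΣO = 2.85598; factor = 8/ΣO = 2.80114.
Ca apfu = 0.35737 × 2.80114 = 1.001.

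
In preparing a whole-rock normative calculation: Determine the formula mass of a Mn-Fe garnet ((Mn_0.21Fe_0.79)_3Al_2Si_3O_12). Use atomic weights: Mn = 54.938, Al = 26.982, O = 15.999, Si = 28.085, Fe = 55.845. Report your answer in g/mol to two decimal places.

497.17 g/mol

The formula mass is the sum 0.63·54.938 + 2.37·55.845 + 2·26.982 + 3·28.085 + 12·15.999.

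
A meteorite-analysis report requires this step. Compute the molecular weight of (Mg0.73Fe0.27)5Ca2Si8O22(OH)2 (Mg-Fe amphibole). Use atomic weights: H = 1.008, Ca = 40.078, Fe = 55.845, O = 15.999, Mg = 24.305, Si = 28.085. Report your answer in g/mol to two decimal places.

854.93 g/mol

M = 3.65(24.305) + 1.35(55.845) + 2(40.078) + 8(28.085) + 24(15.999) + 2(1.008)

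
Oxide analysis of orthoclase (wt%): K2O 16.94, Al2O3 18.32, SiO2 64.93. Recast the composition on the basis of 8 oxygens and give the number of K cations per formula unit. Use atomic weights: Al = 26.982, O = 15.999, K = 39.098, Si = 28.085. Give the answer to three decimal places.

K2O (M=94.195): mol = 0.17984; K = 0.35968, O = 0.17984.
Al2O3 (M=101.961): mol = 0.17968; Al = 0.35936, O = 0.53904.
SiO2 (M=60.083): mol = 1.08067; Si = 1.08067, O = 2.16134.
ΣO = 2.88022; factor = 8/ΣO = 2.77757.
K apfu = 0.35968 × 2.77757 = 0.999.

0.999 K apfu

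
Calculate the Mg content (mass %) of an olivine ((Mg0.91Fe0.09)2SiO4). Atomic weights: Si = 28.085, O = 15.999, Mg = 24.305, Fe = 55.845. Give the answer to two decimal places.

Molar mass of (Mg0.91Fe0.09)2SiO4: 1.82·24.305 + 0.18·55.845 + 1·28.085 + 4·15.999 = 146.368 g/mol.
Mass of Mg per formula unit: 1.82 × 24.305 = 44.235 g.
Weight fraction Mg = 44.235 / 146.368 = 0.3022.

30.22 mass %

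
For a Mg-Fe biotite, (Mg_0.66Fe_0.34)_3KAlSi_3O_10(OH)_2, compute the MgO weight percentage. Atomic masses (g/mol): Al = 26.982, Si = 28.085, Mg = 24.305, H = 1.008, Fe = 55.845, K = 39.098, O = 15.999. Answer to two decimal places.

17.76 wt%

Formula mass = 449.425 g/mol.
1.98 Mg → 1.9800 mol MgO per formula unit; M(MgO) = 40.304, so MgO mass = 79.802 g.
79.802/449.425 × 100 = 17.76 wt%.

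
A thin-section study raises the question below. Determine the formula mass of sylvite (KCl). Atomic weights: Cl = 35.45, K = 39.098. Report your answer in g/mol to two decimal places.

74.55 g/mol

The formula mass is the sum 1·39.098 + 1·35.45.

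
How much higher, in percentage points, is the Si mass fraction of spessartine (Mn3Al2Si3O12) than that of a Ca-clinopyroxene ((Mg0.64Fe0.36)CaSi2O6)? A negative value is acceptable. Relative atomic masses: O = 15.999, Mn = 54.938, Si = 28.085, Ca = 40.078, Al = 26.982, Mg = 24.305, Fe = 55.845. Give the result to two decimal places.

First mineral: 84.255 g Si in 495.021 g formula = 17.02 wt% Si.
Second mineral: 56.170 g Si in 227.901 g formula = 24.65 wt% Si.
17.02% − 24.65% gives a difference of -7.63 percentage points.

-7.63 percentage points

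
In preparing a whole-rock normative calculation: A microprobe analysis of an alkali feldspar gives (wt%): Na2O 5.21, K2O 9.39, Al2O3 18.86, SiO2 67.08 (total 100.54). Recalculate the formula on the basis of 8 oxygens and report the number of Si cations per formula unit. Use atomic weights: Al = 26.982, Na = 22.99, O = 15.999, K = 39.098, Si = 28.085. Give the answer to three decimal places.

3.006 Si apfu

5.21 wt% Na2O ÷ 61.979 g/mol = 0.08406 mol, giving 0.16812 Na and 0.08406 O.
9.39 wt% K2O ÷ 94.195 g/mol = 0.09969 mol, giving 0.19938 K and 0.09969 O.
18.86 wt% Al2O3 ÷ 101.961 g/mol = 0.18497 mol, giving 0.36994 Al and 0.55491 O.
67.08 wt% SiO2 ÷ 60.083 g/mol = 1.11646 mol, giving 1.11646 Si and 2.23292 O.
Oxygen sums to 2.97158; scaling by 8/2.97158 = 2.69217 puts the formula on 8 O.
Si: 1.11646 × 2.69217 = 3.006 atoms per formula unit.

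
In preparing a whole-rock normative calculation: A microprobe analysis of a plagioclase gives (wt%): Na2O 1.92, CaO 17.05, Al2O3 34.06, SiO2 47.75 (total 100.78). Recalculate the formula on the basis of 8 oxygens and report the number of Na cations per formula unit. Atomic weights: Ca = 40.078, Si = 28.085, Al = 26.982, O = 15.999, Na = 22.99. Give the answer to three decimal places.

Na2O: 1.92/61.979 = 0.03098 mol → 0.06196 mol Na, 0.03098 mol O.
CaO: 17.05/56.077 = 0.30405 mol → 0.30405 mol Ca, 0.30405 mol O.
Al2O3: 34.06/101.961 = 0.33405 mol → 0.66810 mol Al, 1.00215 mol O.
SiO2: 47.75/60.083 = 0.79473 mol → 0.79473 mol Si, 1.58946 mol O.
Total oxygen = 2.92664 mol. Normalization factor = 8/2.92664 = 2.73351.
Na per 8 O = 0.06196 × 2.73351 = 0.169.

0.169 Na apfu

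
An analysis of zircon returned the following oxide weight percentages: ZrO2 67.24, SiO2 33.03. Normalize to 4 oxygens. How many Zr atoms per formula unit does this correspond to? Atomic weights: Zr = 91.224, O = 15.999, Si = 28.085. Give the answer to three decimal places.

ZrO2: 67.24/123.222 = 0.54568 mol → 0.54568 mol Zr, 1.09136 mol O.
SiO2: 33.03/60.083 = 0.54974 mol → 0.54974 mol Si, 1.09948 mol O.
Total oxygen = 2.19084 mol. Normalization factor = 4/2.19084 = 1.82578.
Zr per 4 O = 0.54568 × 1.82578 = 0.996.

0.996 Zr apfu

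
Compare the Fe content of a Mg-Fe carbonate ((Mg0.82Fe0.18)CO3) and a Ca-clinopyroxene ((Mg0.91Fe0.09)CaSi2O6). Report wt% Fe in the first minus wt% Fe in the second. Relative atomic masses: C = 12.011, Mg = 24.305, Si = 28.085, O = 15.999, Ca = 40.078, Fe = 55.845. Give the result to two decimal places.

8.88 percentage points

Fe in (Mg0.82Fe0.18)CO3: molar mass 89.990 g/mol; 0.18×55.845 = 10.052 g → 11.17 wt%.
Fe in (Mg0.91Fe0.09)CaSi2O6: molar mass 219.386 g/mol; 0.09×55.845 = 5.026 g → 2.29 wt%.
Difference = 11.17 − 2.29 = 8.88 percentage points.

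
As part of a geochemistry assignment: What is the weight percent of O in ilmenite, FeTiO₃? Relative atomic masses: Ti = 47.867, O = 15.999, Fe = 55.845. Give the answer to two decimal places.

31.64 weight percent

Formula mass = 1×55.845 + 1×47.867 + 3×15.999 = 151.709 g/mol, of which 47.997 g is O.
So O makes up 47.997/151.709 = 0.3164 of the mass, i.e. 31.64%.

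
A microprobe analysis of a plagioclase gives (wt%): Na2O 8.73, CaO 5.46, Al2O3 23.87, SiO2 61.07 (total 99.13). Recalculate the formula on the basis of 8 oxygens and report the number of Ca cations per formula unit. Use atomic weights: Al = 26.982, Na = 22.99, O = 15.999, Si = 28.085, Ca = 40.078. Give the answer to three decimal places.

Na2O (M=61.979): mol = 0.14085; Na = 0.28170, O = 0.14085.
CaO (M=56.077): mol = 0.09737; Ca = 0.09737, O = 0.09737.
Al2O3 (M=101.961): mol = 0.23411; Al = 0.46822, O = 0.70233.
SiO2 (M=60.083): mol = 1.01643; Si = 1.01643, O = 2.03286.
ΣO = 2.97341; factor = 8/ΣO = 2.69051.
Ca apfu = 0.09737 × 2.69051 = 0.262.

0.262 Ca apfu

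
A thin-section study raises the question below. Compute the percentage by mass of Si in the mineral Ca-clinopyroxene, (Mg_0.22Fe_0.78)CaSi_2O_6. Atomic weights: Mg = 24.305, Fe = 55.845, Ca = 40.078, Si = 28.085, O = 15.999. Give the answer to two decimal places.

23.29 wt%

Formula mass = 0.22*24.305 + 0.78*55.845 + 1*40.078 + 2*28.085 + 6*15.999 = 241.148 g/mol, of which 56.170 g is Si.
So Si makes up 56.170/241.148 = 0.2329 of the mass, i.e. 23.29%.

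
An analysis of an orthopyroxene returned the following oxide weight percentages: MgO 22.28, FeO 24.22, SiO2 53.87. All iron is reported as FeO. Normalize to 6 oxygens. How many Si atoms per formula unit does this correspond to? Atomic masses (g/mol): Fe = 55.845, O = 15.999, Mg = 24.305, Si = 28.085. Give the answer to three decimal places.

2.005 Si apfu

MgO (M=40.304): mol = 0.55280; Mg = 0.55280, O = 0.55280.
FeO (M=71.844): mol = 0.33712; Fe = 0.33712, O = 0.33712.
SiO2 (M=60.083): mol = 0.89659; Si = 0.89659, O = 1.79318.
ΣO = 2.68310; factor = 6/ΣO = 2.23622.
Si apfu = 0.89659 × 2.23622 = 2.005.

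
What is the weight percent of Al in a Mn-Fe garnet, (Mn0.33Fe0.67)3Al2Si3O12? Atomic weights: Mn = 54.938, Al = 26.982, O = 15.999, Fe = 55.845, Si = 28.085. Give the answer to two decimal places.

Molar mass of (Mn0.33Fe0.67)3Al2Si3O12: 0.99*54.938 + 2.01*55.845 + 2*26.982 + 3*28.085 + 12*15.999 = 496.844 g/mol.
Mass of Al per formula unit: 2 × 26.982 = 53.964 g.
Weight fraction Al = 53.964 / 496.844 = 0.1086.

10.86 wt%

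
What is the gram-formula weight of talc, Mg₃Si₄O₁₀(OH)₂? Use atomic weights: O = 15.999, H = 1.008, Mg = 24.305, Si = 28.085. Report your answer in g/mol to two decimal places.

379.26 g/mol

The formula mass is the sum 3·24.305 + 4·28.085 + 12·15.999 + 2·1.008.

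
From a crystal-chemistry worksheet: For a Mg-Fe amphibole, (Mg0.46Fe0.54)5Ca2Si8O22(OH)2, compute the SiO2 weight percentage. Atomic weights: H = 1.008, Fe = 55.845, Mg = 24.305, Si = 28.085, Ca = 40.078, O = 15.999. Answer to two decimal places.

53.56 wt%

M((Mg0.46Fe0.54)5Ca2Si8O22(OH)2) = 897.511 g/mol; M(SiO2) = 60.083 g/mol.
Moles SiO2 per formula unit = 8 Si ÷ 1 = 8.0000.
SiO2 fraction = (8.0000 × 60.083) / 897.511 = 480.664/897.511 = 0.5356.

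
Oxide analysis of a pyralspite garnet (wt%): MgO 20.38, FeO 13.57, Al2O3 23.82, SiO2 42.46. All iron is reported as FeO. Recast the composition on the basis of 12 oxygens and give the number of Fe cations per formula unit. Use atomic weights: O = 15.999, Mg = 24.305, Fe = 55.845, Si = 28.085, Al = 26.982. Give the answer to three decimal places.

0.807 Fe apfu

20.38 wt% MgO ÷ 40.304 g/mol = 0.50566 mol, giving 0.50566 Mg and 0.50566 O.
13.57 wt% FeO ÷ 71.844 g/mol = 0.18888 mol, giving 0.18888 Fe and 0.18888 O.
23.82 wt% Al2O3 ÷ 101.961 g/mol = 0.23362 mol, giving 0.46724 Al and 0.70086 O.
42.46 wt% SiO2 ÷ 60.083 g/mol = 0.70669 mol, giving 0.70669 Si and 1.41338 O.
Oxygen sums to 2.80878; scaling by 12/2.80878 = 4.27232 puts the formula on 12 O.
Fe: 0.18888 × 4.27232 = 0.807 atoms per formula unit.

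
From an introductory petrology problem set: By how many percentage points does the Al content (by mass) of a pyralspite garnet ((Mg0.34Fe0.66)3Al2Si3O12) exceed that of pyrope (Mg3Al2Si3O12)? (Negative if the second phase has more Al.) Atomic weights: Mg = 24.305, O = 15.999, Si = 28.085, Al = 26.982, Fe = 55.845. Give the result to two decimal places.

Al in (Mg0.34Fe0.66)3Al2Si3O12: molar mass 465.571 g/mol; 2×26.982 = 53.964 g → 11.59 wt%.
Al in Mg3Al2Si3O12: molar mass 403.122 g/mol; 2×26.982 = 53.964 g → 13.39 wt%.
Difference = 11.59 − 13.39 = -1.80 percentage points.

-1.80 percentage points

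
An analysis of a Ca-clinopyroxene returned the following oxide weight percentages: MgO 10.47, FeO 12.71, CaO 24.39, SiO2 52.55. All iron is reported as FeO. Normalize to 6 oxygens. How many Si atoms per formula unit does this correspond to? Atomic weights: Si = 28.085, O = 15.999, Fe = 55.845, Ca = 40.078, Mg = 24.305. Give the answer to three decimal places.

10.47 wt% MgO ÷ 40.304 g/mol = 0.25978 mol, giving 0.25978 Mg and 0.25978 O.
12.71 wt% FeO ÷ 71.844 g/mol = 0.17691 mol, giving 0.17691 Fe and 0.17691 O.
24.39 wt% CaO ÷ 56.077 g/mol = 0.43494 mol, giving 0.43494 Ca and 0.43494 O.
52.55 wt% SiO2 ÷ 60.083 g/mol = 0.87462 mol, giving 0.87462 Si and 1.74924 O.
Oxygen sums to 2.62087; scaling by 6/2.62087 = 2.28932 puts the formula on 6 O.
Si: 0.87462 × 2.28932 = 2.002 atoms per formula unit.

2.002 Si apfu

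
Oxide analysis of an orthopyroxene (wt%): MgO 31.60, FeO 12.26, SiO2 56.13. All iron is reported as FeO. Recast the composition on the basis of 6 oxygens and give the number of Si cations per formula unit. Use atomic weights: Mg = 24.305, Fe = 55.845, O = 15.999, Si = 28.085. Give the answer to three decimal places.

31.60 wt% MgO ÷ 40.304 g/mol = 0.78404 mol, giving 0.78404 Mg and 0.78404 O.
12.26 wt% FeO ÷ 71.844 g/mol = 0.17065 mol, giving 0.17065 Fe and 0.17065 O.
56.13 wt% SiO2 ÷ 60.083 g/mol = 0.93421 mol, giving 0.93421 Si and 1.86842 O.
Oxygen sums to 2.82311; scaling by 6/2.82311 = 2.12532 puts the formula on 6 O.
Si: 0.93421 × 2.12532 = 1.985 atoms per formula unit.

1.985 Si apfu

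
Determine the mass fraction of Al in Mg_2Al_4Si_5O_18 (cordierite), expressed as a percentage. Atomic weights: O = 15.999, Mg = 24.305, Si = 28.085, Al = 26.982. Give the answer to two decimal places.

Formula mass = 2×24.305 + 4×26.982 + 5×28.085 + 18×15.999 = 584.945 g/mol, of which 107.928 g is Al.
So Al makes up 107.928/584.945 = 0.1845 of the mass, i.e. 18.45%.

18.45 mass %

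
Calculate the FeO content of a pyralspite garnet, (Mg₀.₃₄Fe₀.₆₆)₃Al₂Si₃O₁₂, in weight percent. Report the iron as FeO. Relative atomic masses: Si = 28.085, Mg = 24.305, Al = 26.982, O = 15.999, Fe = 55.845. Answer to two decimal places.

30.55 wt%

Formula mass = 465.571 g/mol.
1.98 Fe → 1.9800 mol FeO per formula unit; M(FeO) = 71.844, so FeO mass = 142.251 g.
142.251/465.571 × 100 = 30.55 wt%.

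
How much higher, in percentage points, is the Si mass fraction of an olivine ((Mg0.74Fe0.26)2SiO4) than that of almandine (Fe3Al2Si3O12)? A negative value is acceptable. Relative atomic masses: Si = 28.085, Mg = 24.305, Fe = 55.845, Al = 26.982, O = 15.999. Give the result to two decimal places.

0.95 percentage points

First mineral: 28.085 g Si in 157.092 g formula = 17.88 wt% Si.
Second mineral: 84.255 g Si in 497.742 g formula = 16.93 wt% Si.
17.88% − 16.93% gives a difference of 0.95 percentage points.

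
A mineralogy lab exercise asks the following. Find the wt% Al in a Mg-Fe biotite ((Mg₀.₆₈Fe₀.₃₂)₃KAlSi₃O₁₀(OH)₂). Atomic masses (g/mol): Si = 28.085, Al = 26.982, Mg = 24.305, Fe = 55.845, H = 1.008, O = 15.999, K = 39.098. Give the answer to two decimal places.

M((Mg₀.₆₈Fe₀.₃₂)₃KAlSi₃O₁₀(OH)₂) = 447.532 g/mol.
Al contributes 1 × 26.982 = 26.982 g per mole.
26.982/447.532 = 0.0603 → 6.03%.

6.03 wt%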